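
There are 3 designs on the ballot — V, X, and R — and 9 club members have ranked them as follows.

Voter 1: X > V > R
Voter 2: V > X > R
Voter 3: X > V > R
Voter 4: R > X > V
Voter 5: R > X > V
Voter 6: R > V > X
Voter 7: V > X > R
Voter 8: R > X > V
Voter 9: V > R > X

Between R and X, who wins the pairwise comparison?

Ballots ranking R above X: 5.
Ballots ranking X above R: 4.
R wins the head-to-head, 5–4.

R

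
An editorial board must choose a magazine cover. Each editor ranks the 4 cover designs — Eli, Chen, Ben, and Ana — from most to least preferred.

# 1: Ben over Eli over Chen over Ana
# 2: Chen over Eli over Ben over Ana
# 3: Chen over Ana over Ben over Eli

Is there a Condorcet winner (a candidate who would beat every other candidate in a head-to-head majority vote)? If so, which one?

Head-to-head results (3 voters total):
Eli vs Chen: Chen wins 2–1.
Eli vs Ben: Ben wins 2–1.
Eli vs Ana: Eli wins 2–1.
Chen vs Ben: Chen wins 2–1.
Chen vs Ana: Chen wins 3–0.
Ben vs Ana: Ben wins 2–1.
Chen beats each rival — Eli (2–1), Ben (2–1), Ana (3–0) — so Chen is the Condorcet winner.

Chen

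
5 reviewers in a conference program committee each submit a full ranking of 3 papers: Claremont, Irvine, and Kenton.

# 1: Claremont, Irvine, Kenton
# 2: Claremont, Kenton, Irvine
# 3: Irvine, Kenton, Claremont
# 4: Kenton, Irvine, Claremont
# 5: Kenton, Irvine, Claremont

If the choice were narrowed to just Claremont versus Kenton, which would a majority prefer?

Ballots ranking Claremont above Kenton: 2.
Ballots ranking Kenton above Claremont: 3.
Kenton wins the head-to-head, 3–2.

Kenton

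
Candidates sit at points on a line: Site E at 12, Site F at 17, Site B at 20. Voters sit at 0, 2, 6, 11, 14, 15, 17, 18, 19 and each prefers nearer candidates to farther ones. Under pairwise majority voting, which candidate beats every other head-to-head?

With single-peaked preferences on a line, the Condorcet winner is the candidate closest to the median voter.
The median voter (position 14) is closest to Site E at 12.
Check: Site E vs Site F — voters closer to Site E: 5 of 9.

Site E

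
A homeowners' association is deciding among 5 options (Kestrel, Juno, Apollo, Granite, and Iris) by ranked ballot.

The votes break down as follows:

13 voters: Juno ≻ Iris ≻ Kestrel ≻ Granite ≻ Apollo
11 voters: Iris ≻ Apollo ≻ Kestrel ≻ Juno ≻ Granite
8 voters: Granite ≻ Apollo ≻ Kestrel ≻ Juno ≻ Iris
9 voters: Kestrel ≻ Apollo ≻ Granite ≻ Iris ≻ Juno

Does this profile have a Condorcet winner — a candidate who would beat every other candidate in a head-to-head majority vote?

No

Head-to-head results (41 voters total):
Kestrel vs Juno: Kestrel wins 28–13.
Kestrel vs Apollo: Kestrel wins 22–19.
Kestrel vs Granite: Kestrel wins 33–8.
Kestrel vs Iris: Iris wins 24–17.
Juno vs Apollo: Apollo wins 28–13.
Juno vs Granite: Juno wins 24–17.
Juno vs Iris: Juno wins 21–20.
Apollo vs Granite: Granite wins 21–20.
Apollo vs Iris: Iris wins 24–17.
Granite vs Iris: Iris wins 24–17.
No candidate beats all others: Kestrel beats Juno beats Iris beats Kestrel, a majority cycle.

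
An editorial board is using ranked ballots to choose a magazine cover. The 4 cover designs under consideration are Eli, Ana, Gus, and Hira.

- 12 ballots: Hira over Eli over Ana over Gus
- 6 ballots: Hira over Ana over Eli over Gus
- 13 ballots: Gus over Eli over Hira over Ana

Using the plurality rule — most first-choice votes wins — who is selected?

First-place vote totals:
  Eli: 0
  Ana: 0
  Gus: 13
  Hira: 18
Hira has the most first-place votes.

Hira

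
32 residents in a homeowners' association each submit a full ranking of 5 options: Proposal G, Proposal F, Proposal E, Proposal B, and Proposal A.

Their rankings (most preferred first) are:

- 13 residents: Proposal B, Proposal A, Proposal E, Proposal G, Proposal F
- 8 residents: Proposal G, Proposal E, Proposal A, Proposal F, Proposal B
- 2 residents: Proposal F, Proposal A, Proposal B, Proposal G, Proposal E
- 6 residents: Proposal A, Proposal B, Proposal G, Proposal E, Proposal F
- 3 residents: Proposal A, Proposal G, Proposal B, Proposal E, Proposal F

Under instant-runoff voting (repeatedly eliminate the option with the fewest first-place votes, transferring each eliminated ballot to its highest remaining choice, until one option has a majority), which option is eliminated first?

Proposal E

Round 1: Proposal B 13, Proposal A 9, Proposal G 8, Proposal F 2, Proposal E 0. Proposal E has the fewest and is eliminated.
Round 2: Proposal B 13, Proposal A 9, Proposal G 8, Proposal F 2. Proposal F has the fewest and is eliminated.
Round 3: Proposal B 13, Proposal A 11, Proposal G 8. Proposal G has the fewest and is eliminated.
Round 4: Proposal A 19, Proposal B 13. Proposal A has a majority.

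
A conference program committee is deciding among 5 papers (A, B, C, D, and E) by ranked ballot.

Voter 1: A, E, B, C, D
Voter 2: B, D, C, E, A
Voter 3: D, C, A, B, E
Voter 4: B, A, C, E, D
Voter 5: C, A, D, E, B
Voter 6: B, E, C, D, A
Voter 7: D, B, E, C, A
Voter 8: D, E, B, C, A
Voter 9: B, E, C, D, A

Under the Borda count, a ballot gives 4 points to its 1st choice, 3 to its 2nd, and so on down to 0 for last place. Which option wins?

B

Borda scores:
  A: 4 + 0 + 2 + 3 + 3 + 0 + 0 + 0 + 0 = 12
  B: 2 + 4 + 1 + 4 + 0 + 4 + 3 + 2 + 4 = 24
  C: 1 + 2 + 3 + 2 + 4 + 2 + 1 + 1 + 2 = 18
  D: 0 + 3 + 4 + 0 + 2 + 1 + 4 + 4 + 1 = 19
  E: 3 + 1 + 0 + 1 + 1 + 3 + 2 + 3 + 3 = 17
B has the highest total.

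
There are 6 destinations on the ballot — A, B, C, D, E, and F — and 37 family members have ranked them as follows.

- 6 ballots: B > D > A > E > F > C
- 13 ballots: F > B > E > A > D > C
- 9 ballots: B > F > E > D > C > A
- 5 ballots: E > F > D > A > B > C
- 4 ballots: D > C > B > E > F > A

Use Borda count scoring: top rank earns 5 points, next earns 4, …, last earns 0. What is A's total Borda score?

Borda scores:
  A: 6·3 + 13·2 + 9·0 + 5·2 + 4·0 = 54
  B: 6·5 + 13·4 + 9·5 + 5·1 + 4·3 = 144
  C: 6·0 + 13·0 + 9·1 + 5·0 + 4·4 = 25
  D: 6·4 + 13·1 + 9·2 + 5·3 + 4·5 = 90
  E: 6·2 + 13·3 + 9·3 + 5·5 + 4·2 = 111
  F: 6·1 + 13·5 + 9·4 + 5·4 + 4·1 = 131

54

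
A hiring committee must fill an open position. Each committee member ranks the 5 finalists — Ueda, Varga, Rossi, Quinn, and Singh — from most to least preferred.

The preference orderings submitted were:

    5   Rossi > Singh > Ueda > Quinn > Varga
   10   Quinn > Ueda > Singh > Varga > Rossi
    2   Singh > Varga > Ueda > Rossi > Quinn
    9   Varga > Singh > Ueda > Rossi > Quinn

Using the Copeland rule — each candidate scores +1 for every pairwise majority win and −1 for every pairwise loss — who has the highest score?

Singh

Pairwise results:
  Ueda vs Varga: Ueda wins 15–11.
  Ueda vs Rossi: Ueda wins 21–5.
  Ueda vs Quinn: Ueda wins 16–10.
  Ueda vs Singh: Singh wins 16–10.
  Varga vs Rossi: Varga wins 21–5.
  Varga vs Quinn: Quinn wins 15–11.
  Varga vs Singh: Singh wins 17–9.
  Rossi vs Quinn: Rossi wins 16–10.
  Rossi vs Singh: Singh wins 21–5.
  Quinn vs Singh: Singh wins 16–10.
Copeland scores (wins − losses):
  Ueda: 3 − 1 = 2
  Varga: 1 − 3 = -2
  Rossi: 1 − 3 = -2
  Quinn: 1 − 3 = -2
  Singh: 4 − 0 = 4
Singh has the best Copeland score.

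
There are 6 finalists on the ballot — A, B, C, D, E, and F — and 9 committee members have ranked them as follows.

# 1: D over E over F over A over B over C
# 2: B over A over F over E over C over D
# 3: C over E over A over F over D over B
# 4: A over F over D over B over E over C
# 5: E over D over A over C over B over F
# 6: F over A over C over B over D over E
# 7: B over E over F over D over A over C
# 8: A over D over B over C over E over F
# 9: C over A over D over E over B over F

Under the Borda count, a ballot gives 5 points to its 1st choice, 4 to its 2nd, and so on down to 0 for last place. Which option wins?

A

Borda scores:
  A: 2 + 4 + 3 + 5 + 3 + 4 + 1 + 5 + 4 = 31
  B: 1 + 5 + 0 + 2 + 1 + 2 + 5 + 3 + 1 = 20
  C: 0 + 1 + 5 + 0 + 2 + 3 + 0 + 2 + 5 = 18
  D: 5 + 0 + 1 + 3 + 4 + 1 + 2 + 4 + 3 = 23
  E: 4 + 2 + 4 + 1 + 5 + 0 + 4 + 1 + 2 = 23
  F: 3 + 3 + 2 + 4 + 0 + 5 + 3 + 0 + 0 = 20
A has the highest total.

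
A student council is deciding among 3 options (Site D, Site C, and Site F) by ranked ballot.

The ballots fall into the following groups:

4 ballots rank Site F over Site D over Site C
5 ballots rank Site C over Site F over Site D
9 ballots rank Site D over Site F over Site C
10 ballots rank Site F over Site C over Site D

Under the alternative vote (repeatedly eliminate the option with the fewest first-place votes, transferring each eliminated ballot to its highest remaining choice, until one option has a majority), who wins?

Round 1: Site F 14, Site D 9, Site C 5. Site C has the fewest and is eliminated.
Round 2: Site F 19, Site D 9. Site F has a majority.

Site F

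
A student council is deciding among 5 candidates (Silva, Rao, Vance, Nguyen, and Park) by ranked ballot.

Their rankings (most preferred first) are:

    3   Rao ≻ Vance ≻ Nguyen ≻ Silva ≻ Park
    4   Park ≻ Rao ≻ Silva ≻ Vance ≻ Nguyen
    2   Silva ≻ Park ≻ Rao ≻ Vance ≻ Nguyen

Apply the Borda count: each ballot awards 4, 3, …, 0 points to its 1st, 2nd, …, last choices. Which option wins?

Rao

Borda scores:
  Silva: 3·1 + 4·2 + 2·4 = 19
  Rao: 3·4 + 4·3 + 2·2 = 28
  Vance: 3·3 + 4·1 + 2·1 = 15
  Nguyen: 3·2 + 4·0 + 2·0 = 6
  Park: 3·0 + 4·4 + 2·3 = 22
Rao has the highest total.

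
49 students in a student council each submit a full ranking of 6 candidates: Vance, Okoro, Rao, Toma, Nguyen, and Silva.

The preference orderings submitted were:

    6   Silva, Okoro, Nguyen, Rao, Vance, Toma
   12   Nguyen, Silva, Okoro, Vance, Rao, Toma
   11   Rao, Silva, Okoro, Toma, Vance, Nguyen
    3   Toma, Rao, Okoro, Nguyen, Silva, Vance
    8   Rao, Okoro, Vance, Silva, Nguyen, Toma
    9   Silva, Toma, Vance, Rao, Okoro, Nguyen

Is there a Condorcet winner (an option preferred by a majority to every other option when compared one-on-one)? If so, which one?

Head-to-head results (49 voters total):
Vance vs Okoro: Okoro wins 40–9.
Vance vs Rao: Rao wins 28–21.
Vance vs Toma: Vance wins 26–23.
Vance vs Nguyen: Vance wins 28–21.
Vance vs Silva: Silva wins 41–8.
Okoro vs Rao: Rao wins 31–18.
Okoro vs Toma: Okoro wins 37–12.
Okoro vs Nguyen: Okoro wins 37–12.
Okoro vs Silva: Silva wins 38–11.
Rao vs Toma: Rao wins 37–12.
Rao vs Nguyen: Rao wins 31–18.
Rao vs Silva: Silva wins 27–22.
Toma vs Nguyen: Nguyen wins 26–23.
Toma vs Silva: Silva wins 46–3.
Nguyen vs Silva: Silva wins 34–15.
Silva beats each rival — Vance (41–8), Okoro (38–11), Rao (27–22), Toma (46–3), Nguyen (34–15) — so Silva is the Condorcet winner.

Silva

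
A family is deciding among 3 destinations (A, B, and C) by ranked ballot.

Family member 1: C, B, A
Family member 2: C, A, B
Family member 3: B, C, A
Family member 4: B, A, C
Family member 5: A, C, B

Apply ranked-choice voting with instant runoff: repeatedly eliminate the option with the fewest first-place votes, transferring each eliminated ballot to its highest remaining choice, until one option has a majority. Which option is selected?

C

Round 1: B 2, C 2, A 1. A has the fewest and is eliminated.
Round 2: C 3, B 2. C has a majority.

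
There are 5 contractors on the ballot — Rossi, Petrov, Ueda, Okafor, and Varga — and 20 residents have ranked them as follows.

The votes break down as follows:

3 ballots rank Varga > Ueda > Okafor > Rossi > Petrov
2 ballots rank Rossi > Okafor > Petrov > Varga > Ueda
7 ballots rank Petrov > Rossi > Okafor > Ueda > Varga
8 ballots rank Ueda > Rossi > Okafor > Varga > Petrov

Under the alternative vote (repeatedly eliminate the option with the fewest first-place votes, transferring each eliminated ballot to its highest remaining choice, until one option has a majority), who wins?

Ueda

Round 1: Ueda 8, Petrov 7, Varga 3, Rossi 2, Okafor 0. Okafor has the fewest and is eliminated.
Round 2: Ueda 8, Petrov 7, Varga 3, Rossi 2. Rossi has the fewest and is eliminated.
Round 3: Petrov 9, Ueda 8, Varga 3. Varga has the fewest and is eliminated.
Round 4: Ueda 11, Petrov 9. Ueda has a majority.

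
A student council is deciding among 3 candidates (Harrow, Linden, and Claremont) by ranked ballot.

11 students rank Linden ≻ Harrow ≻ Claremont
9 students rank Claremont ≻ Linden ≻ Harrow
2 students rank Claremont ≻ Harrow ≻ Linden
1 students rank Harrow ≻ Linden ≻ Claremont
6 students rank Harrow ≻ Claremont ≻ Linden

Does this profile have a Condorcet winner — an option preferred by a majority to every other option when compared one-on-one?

Head-to-head results (29 voters total):
Harrow vs Linden: Linden wins 20–9.
Harrow vs Claremont: Harrow wins 18–11.
Linden vs Claremont: Claremont wins 17–12.
No candidate beats all others: Harrow beats Claremont beats Linden beats Harrow, a majority cycle.

No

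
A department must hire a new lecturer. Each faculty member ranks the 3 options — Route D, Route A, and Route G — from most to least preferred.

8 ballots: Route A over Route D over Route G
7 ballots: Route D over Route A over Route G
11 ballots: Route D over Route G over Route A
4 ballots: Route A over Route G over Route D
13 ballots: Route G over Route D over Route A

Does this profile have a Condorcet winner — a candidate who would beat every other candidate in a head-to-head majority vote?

Head-to-head results (43 voters total):
Route D vs Route A: Route D wins 31–12.
Route D vs Route G: Route D wins 26–17.
Route A vs Route G: Route G wins 24–19.
Route D beats each rival — Route A (31–12), Route G (26–17) — so Route D is the Condorcet winner.

Yes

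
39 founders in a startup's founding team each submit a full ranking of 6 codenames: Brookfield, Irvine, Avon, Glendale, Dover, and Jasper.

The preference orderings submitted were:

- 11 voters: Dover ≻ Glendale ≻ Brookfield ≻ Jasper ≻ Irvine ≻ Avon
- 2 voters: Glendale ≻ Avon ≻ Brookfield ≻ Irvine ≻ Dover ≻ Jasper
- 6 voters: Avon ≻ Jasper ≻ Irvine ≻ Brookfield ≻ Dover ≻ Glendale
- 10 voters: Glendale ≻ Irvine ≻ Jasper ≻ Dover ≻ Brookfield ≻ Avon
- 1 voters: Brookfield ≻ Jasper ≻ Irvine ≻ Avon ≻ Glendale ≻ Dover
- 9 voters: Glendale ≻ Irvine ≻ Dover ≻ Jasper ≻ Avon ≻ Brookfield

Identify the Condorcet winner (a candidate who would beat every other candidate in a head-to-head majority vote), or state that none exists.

Head-to-head results (39 voters total):
Brookfield vs Irvine: Irvine wins 25–14.
Brookfield vs Avon: Brookfield wins 22–17.
Brookfield vs Glendale: Glendale wins 32–7.
Brookfield vs Dover: Dover wins 30–9.
Brookfield vs Jasper: Jasper wins 25–14.
Irvine vs Avon: Irvine wins 31–8.
Irvine vs Glendale: Glendale wins 32–7.
Irvine vs Dover: Irvine wins 28–11.
Irvine vs Jasper: Irvine wins 21–18.
Avon vs Glendale: Glendale wins 32–7.
Avon vs Dover: Dover wins 30–9.
Avon vs Jasper: Jasper wins 31–8.
Glendale vs Dover: Glendale wins 22–17.
Glendale vs Jasper: Glendale wins 32–7.
Dover vs Jasper: Dover wins 22–17.
Glendale beats each rival — Brookfield (32–7), Irvine (32–7), Avon (32–7), Dover (22–17), Jasper (32–7) — so Glendale is the Condorcet winner.

Glendale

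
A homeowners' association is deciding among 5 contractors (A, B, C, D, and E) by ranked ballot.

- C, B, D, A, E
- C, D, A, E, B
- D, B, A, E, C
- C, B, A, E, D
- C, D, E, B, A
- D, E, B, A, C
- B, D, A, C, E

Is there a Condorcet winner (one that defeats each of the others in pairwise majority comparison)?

Yes

Head-to-head results (7 voters total):
A vs B: B wins 6–1.
A vs C: C wins 4–3.
A vs D: D wins 6–1.
A vs E: A wins 5–2.
B vs C: C wins 4–3.
B vs D: D wins 4–3.
B vs E: B wins 4–3.
C vs D: C wins 4–3.
C vs E: C wins 5–2.
D vs E: D wins 6–1.
C beats each rival — A (4–3), B (4–3), D (4–3), E (5–2) — so C is the Condorcet winner.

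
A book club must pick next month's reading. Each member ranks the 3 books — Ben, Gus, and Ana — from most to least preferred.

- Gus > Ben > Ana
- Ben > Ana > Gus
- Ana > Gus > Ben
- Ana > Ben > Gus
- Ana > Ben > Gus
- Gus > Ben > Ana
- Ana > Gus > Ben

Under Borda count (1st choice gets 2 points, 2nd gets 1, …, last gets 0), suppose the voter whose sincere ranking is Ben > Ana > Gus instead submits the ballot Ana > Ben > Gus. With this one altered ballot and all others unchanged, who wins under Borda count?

Ana

Borda totals with the altered ballot: Ben 5, Gus 6, Ana 10.
The winner is unchanged: still Ana.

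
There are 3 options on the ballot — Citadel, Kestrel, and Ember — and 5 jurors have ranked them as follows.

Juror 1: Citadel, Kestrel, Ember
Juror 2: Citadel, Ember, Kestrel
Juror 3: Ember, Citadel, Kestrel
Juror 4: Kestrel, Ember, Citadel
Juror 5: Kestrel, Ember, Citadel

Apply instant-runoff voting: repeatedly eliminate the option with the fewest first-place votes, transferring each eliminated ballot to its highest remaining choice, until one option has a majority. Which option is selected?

Round 1: Citadel 2, Kestrel 2, Ember 1. Ember has the fewest and is eliminated.
Round 2: Citadel 3, Kestrel 2. Citadel has a majority.

Citadel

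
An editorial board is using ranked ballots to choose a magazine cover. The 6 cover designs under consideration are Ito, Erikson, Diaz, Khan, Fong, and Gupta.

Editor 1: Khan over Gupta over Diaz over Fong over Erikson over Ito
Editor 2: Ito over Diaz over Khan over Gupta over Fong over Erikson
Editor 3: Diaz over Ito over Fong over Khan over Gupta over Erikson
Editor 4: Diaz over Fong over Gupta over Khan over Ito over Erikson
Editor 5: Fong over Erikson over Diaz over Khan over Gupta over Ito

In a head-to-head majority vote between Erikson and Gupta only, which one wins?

Gupta

Ballots ranking Erikson above Gupta: 1.
Ballots ranking Gupta above Erikson: 4.
Gupta wins the head-to-head, 4–1.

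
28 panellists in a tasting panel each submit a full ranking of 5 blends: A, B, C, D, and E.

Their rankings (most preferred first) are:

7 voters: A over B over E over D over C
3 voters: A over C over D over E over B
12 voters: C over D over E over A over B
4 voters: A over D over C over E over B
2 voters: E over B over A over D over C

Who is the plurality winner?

A

First-place vote totals:
  A: 14
  B: 0
  C: 12
  D: 0
  E: 2
A has the most first-place votes.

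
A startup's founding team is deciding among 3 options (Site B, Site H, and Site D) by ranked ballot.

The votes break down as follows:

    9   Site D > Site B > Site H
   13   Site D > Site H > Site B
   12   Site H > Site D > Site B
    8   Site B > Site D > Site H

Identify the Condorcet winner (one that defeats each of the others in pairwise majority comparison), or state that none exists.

Site D

Head-to-head results (42 voters total):
Site B vs Site H: Site H wins 25–17.
Site B vs Site D: Site D wins 34–8.
Site H vs Site D: Site D wins 30–12.
Site D beats each rival — Site B (34–8), Site H (30–12) — so Site D is the Condorcet winner.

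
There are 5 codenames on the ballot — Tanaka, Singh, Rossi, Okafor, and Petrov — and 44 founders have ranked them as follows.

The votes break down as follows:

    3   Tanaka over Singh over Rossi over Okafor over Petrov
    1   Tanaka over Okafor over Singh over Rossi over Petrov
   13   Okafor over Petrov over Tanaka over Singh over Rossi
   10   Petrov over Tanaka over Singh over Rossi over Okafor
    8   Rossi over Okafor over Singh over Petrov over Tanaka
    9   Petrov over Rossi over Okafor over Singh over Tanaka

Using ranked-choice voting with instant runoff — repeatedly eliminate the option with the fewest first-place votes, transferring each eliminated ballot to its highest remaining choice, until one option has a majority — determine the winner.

Okafor

Round 1: Petrov 19, Okafor 13, Rossi 8, Tanaka 4, Singh 0. Singh has the fewest and is eliminated.
Round 2: Petrov 19, Okafor 13, Rossi 8, Tanaka 4. Tanaka has the fewest and is eliminated.
Round 3: Petrov 19, Okafor 14, Rossi 11. Rossi has the fewest and is eliminated.
Round 4: Okafor 25, Petrov 19. Okafor has a majority.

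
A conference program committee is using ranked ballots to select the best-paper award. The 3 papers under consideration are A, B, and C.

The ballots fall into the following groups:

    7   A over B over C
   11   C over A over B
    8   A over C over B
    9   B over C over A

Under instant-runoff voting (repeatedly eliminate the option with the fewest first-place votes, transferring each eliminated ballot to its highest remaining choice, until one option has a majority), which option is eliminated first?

B

Round 1: A 15, C 11, B 9. B has the fewest and is eliminated.
Round 2: C 20, A 15. C has a majority.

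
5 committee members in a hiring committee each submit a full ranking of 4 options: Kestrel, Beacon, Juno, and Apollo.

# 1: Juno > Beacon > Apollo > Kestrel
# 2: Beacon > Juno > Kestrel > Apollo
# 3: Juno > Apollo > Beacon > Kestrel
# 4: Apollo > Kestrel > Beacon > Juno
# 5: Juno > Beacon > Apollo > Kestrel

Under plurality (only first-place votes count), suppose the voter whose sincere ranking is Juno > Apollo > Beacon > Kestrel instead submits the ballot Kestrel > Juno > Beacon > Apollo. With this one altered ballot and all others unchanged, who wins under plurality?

First-place totals with the altered ballot: Kestrel 1, Beacon 1, Juno 2, Apollo 1.
The winner is unchanged: still Juno.

Juno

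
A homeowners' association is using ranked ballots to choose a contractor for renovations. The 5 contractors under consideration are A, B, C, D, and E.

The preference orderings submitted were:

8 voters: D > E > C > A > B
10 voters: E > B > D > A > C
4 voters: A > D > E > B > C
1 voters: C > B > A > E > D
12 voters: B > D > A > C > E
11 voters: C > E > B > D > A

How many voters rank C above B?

20

Ballots ranking C above B: 8+1+11 = 20.
Ballots ranking B above C: 10+4+12 = 26.
So 20 of 46 voters prefer C to B.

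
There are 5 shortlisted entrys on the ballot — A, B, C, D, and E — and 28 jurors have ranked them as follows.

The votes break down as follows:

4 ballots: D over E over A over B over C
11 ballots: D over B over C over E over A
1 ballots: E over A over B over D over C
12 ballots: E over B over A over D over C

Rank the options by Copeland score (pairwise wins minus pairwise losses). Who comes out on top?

D

Pairwise results:
  A vs B: B wins 23–5.
  A vs C: A wins 17–11.
  A vs D: D wins 15–13.
  A vs E: E wins 28–0.
  B vs C: B wins 28–0.
  B vs D: D wins 15–13.
  B vs E: E wins 17–11.
  C vs D: D wins 28–0.
  C vs E: E wins 17–11.
  D vs E: D wins 15–13.
Copeland scores (wins − losses):
  A: 1 − 3 = -2
  B: 2 − 2 = 0
  C: 0 − 4 = -4
  D: 4 − 0 = 4
  E: 3 − 1 = 2
D has the best Copeland score.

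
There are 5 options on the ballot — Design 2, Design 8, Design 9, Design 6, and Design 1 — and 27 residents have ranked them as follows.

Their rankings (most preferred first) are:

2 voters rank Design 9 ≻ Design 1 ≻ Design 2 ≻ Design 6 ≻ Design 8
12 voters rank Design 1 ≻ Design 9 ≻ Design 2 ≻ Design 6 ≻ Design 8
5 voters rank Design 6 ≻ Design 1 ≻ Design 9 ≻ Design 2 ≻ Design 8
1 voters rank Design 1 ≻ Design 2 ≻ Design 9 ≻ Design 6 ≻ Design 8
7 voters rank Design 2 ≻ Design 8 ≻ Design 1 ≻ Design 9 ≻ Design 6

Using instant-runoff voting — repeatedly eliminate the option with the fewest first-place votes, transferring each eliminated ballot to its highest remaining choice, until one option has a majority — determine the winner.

Design 1

Round 1: Design 1 13, Design 2 7, Design 6 5, Design 9 2, Design 8 0. Design 8 has the fewest and is eliminated.
Round 2: Design 1 13, Design 2 7, Design 6 5, Design 9 2. Design 9 has the fewest and is eliminated.
Round 3: Design 1 15, Design 2 7, Design 6 5. Design 1 has a majority.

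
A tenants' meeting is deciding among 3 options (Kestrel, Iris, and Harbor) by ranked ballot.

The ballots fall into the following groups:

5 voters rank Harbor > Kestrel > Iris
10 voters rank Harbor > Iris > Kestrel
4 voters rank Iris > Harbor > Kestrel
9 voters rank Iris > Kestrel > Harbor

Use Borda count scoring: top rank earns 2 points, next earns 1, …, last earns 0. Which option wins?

Iris

Borda scores:
  Kestrel: 5·1 + 10·0 + 4·0 + 9·1 = 14
  Iris: 5·0 + 10·1 + 4·2 + 9·2 = 36
  Harbor: 5·2 + 10·2 + 4·1 + 9·0 = 34
Iris has the highest total.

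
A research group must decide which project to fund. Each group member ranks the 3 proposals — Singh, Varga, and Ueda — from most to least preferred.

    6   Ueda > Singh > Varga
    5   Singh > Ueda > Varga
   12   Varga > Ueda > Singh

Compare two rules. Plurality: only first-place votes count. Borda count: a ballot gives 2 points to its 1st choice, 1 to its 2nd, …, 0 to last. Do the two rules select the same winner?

Plurality first-place counts: Singh 5, Varga 12, Ueda 6 → Varga.
Borda totals: Singh 16, Varga 24, Ueda 29 → Ueda.
The two rules disagree: plurality picks Varga, Borda picks Ueda.

No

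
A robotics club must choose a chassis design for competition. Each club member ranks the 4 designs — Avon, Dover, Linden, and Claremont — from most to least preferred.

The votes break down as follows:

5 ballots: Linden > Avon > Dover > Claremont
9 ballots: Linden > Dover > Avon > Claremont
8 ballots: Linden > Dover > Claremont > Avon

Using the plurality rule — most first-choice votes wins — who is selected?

Linden

First-place vote totals:
  Avon: 0
  Dover: 0
  Linden: 22
  Claremont: 0
Linden has the most first-place votes.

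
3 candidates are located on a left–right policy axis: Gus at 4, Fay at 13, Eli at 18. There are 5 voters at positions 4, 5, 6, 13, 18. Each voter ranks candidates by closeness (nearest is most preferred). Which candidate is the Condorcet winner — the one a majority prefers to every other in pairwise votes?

With single-peaked preferences on a line, the Condorcet winner is the candidate closest to the median voter.
The median voter (position 6) is closest to Gus at 4.
Check: Gus vs Eli — voters closer to Gus: 3 of 5.

Gus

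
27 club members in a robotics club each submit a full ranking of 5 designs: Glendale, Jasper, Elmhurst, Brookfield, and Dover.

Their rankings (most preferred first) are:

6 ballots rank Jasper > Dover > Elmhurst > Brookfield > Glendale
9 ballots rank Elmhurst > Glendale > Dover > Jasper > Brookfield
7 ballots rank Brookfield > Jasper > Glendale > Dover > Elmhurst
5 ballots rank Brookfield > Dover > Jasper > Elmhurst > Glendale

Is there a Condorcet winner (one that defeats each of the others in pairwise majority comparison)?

Head-to-head results (27 voters total):
Glendale vs Jasper: Jasper wins 18–9.
Glendale vs Elmhurst: Elmhurst wins 20–7.
Glendale vs Brookfield: Brookfield wins 18–9.
Glendale vs Dover: Glendale wins 16–11.
Jasper vs Elmhurst: Jasper wins 18–9.
Jasper vs Brookfield: Jasper wins 15–12.
Jasper vs Dover: Dover wins 14–13.
Elmhurst vs Brookfield: Elmhurst wins 15–12.
Elmhurst vs Dover: Dover wins 18–9.
Brookfield vs Dover: Dover wins 15–12.
No candidate beats all others: Glendale beats Dover beats Jasper beats Glendale, a majority cycle.

No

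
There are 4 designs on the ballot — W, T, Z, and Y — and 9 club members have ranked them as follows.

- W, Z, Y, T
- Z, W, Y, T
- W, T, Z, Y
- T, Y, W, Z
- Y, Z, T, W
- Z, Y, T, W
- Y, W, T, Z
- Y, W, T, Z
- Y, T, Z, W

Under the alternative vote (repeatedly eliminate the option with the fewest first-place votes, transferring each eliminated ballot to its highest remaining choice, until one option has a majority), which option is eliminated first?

Round 1: Y 4, W 2, Z 2, T 1. T has the fewest and is eliminated.
Round 2: Y 5, W 2, Z 2. Y has a majority.

T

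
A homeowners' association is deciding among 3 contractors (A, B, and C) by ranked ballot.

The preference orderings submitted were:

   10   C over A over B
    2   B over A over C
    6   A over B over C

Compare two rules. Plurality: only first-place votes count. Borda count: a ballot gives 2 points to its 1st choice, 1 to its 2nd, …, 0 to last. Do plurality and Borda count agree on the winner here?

No

Plurality first-place counts: A 6, B 2, C 10 → C.
Borda totals: A 24, B 10, C 20 → A.
The two rules disagree: plurality picks C, Borda picks A.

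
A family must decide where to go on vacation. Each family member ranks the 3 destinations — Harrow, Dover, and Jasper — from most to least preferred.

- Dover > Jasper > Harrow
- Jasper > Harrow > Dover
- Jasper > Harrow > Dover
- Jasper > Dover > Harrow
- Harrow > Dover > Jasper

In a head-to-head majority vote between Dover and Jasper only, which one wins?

Jasper

Ballots ranking Dover above Jasper: 2.
Ballots ranking Jasper above Dover: 3.
Jasper wins the head-to-head, 3–2.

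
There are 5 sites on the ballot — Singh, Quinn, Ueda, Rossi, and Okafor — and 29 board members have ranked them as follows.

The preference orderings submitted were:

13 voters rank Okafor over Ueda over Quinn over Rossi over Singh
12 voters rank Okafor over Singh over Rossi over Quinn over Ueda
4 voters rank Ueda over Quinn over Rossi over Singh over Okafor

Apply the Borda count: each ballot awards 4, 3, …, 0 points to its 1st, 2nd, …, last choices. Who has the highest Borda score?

Okafor

Borda scores:
  Singh: 13·0 + 12·3 + 4·1 = 40
  Quinn: 13·2 + 12·1 + 4·3 = 50
  Ueda: 13·3 + 12·0 + 4·4 = 55
  Rossi: 13·1 + 12·2 + 4·2 = 45
  Okafor: 13·4 + 12·4 + 4·0 = 100
Okafor has the highest total.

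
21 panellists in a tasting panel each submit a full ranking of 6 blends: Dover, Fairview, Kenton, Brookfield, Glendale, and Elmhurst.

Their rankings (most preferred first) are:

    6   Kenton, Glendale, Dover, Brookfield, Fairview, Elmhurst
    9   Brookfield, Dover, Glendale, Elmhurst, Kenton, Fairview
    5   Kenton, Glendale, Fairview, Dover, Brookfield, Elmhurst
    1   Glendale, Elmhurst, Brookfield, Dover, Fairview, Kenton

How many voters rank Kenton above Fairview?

20

Ballots ranking Kenton above Fairview: 6+9+5 = 20.
Ballots ranking Fairview above Kenton: 1.
So 20 of 21 voters prefer Kenton to Fairview.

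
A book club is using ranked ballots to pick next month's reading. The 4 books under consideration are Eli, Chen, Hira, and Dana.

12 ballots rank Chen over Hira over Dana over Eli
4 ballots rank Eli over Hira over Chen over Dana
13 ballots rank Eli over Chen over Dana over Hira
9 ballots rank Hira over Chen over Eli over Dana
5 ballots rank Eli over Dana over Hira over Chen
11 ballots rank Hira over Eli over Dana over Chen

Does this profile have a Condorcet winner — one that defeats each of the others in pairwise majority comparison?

Head-to-head results (54 voters total):
Eli vs Chen: Eli wins 33–21.
Eli vs Hira: Hira wins 32–22.
Eli vs Dana: Eli wins 42–12.
Chen vs Hira: Hira wins 29–25.
Chen vs Dana: Chen wins 38–16.
Hira vs Dana: Hira wins 36–18.
Hira beats each rival — Eli (32–22), Chen (29–25), Dana (36–18) — so Hira is the Condorcet winner.

Yes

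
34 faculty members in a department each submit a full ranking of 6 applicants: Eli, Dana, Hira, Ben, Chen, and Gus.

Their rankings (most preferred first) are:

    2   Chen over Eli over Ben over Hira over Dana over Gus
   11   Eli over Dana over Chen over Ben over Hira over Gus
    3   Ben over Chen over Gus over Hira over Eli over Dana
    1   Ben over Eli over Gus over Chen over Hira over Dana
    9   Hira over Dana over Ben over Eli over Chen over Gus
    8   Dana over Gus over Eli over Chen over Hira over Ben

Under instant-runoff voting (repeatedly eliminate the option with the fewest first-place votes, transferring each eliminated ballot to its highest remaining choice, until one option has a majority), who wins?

Eli

Round 1: Eli 11, Hira 9, Dana 8, Ben 4, Chen 2, Gus 0. Gus has the fewest and is eliminated.
Round 2: Eli 11, Hira 9, Dana 8, Ben 4, Chen 2. Chen has the fewest and is eliminated.
Round 3: Eli 13, Hira 9, Dana 8, Ben 4. Ben has the fewest and is eliminated.
Round 4: Eli 14, Hira 12, Dana 8. Dana has the fewest and is eliminated.
Round 5: Eli 22, Hira 12. Eli has a majority.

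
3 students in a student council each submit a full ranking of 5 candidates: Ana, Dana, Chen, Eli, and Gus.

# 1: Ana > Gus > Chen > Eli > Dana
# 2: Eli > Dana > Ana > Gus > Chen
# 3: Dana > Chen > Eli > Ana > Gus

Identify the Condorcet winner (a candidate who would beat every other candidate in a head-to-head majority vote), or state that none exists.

None — there is no Condorcet winner

Head-to-head results (3 voters total):
Ana vs Dana: Dana wins 2–1.
Ana vs Chen: Ana wins 2–1.
Ana vs Eli: Eli wins 2–1.
Ana vs Gus: Ana wins 3–0.
Dana vs Chen: Dana wins 2–1.
Dana vs Eli: Eli wins 2–1.
Dana vs Gus: Dana wins 2–1.
Chen vs Eli: Chen wins 2–1.
Chen vs Gus: Gus wins 2–1.
Eli vs Gus: Eli wins 2–1.
No candidate beats all others: Ana beats Chen beats Eli beats Ana, a majority cycle.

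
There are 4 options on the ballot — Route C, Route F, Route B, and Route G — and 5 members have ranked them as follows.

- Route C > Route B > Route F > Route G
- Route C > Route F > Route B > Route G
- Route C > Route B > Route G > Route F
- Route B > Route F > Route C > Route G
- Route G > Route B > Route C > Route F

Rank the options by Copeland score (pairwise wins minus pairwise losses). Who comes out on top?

Pairwise results:
  Route C vs Route F: Route C wins 4–1.
  Route C vs Route B: Route C wins 3–2.
  Route C vs Route G: Route C wins 4–1.
  Route F vs Route B: Route B wins 4–1.
  Route F vs Route G: Route F wins 3–2.
  Route B vs Route G: Route B wins 4–1.
Copeland scores (wins − losses):
  Route C: 3 − 0 = 3
  Route F: 1 − 2 = -1
  Route B: 2 − 1 = 1
  Route G: 0 − 3 = -3
Route C has the best Copeland score.

Route C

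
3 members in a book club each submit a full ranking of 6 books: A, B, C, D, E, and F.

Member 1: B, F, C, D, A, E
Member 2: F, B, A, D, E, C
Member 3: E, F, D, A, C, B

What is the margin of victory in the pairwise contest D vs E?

1

Ballots ranking D above E: 2.
Ballots ranking E above D: 1.
D wins 2–1, a margin of 1.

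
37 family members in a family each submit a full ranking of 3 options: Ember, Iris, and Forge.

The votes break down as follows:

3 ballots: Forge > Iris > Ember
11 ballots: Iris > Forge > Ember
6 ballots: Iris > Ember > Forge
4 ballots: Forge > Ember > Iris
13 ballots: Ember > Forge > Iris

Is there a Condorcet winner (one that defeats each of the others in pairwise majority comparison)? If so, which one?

Head-to-head results (37 voters total):
Ember vs Iris: Iris wins 20–17.
Ember vs Forge: Ember wins 19–18.
Iris vs Forge: Forge wins 20–17.
No candidate beats all others: Ember beats Forge beats Iris beats Ember, a majority cycle.

None — there is no Condorcet winner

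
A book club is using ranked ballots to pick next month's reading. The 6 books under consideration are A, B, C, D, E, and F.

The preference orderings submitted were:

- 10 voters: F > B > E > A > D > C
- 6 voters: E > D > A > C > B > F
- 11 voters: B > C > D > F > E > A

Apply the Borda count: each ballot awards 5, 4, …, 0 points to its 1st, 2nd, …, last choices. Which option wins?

Borda scores:
  A: 10·2 + 6·3 + 11·0 = 38
  B: 10·4 + 6·1 + 11·5 = 101
  C: 10·0 + 6·2 + 11·4 = 56
  D: 10·1 + 6·4 + 11·3 = 67
  E: 10·3 + 6·5 + 11·1 = 71
  F: 10·5 + 6·0 + 11·2 = 72
B has the highest total.

B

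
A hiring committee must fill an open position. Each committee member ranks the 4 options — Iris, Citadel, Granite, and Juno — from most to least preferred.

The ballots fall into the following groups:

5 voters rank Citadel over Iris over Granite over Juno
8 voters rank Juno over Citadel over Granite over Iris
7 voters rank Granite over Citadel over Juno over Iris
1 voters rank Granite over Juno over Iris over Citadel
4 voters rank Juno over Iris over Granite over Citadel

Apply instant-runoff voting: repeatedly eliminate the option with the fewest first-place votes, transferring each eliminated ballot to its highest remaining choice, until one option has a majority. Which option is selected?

Granite

Round 1: Juno 12, Granite 8, Citadel 5, Iris 0. Iris has the fewest and is eliminated.
Round 2: Juno 12, Granite 8, Citadel 5. Citadel has the fewest and is eliminated.
Round 3: Granite 13, Juno 12. Granite has a majority.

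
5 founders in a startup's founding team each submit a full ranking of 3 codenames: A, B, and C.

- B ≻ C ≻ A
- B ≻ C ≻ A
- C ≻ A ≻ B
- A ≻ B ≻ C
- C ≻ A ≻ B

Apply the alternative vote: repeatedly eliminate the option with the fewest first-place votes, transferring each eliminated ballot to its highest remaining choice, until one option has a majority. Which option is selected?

B

Round 1: B 2, C 2, A 1. A has the fewest and is eliminated.
Round 2: B 3, C 2. B has a majority.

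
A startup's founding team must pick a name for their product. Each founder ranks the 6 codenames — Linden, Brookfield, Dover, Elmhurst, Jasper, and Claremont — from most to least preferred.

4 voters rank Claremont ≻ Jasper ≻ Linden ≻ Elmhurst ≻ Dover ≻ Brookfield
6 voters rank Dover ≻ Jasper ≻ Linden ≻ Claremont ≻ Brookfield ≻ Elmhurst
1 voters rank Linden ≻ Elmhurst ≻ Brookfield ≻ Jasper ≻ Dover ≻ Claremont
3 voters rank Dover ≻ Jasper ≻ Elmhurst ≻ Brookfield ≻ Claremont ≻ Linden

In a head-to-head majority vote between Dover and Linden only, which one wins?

Ballots ranking Dover above Linden: 6+3 = 9.
Ballots ranking Linden above Dover: 4+1 = 5.
Dover wins the head-to-head, 9–5.

Dover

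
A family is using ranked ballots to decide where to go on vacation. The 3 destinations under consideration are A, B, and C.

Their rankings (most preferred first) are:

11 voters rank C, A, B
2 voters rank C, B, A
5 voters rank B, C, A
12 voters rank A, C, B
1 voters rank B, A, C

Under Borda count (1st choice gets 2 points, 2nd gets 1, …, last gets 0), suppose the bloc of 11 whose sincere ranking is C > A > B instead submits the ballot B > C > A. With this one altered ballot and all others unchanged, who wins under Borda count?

Borda totals with the altered ballot: A 25, B 36, C 32.
The switch changes the winner from C to B.

B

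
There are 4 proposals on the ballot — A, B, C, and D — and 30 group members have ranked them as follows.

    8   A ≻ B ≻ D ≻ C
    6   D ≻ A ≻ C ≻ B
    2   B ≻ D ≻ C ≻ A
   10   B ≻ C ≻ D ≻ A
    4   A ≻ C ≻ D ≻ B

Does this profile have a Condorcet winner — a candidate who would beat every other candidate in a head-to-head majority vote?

Head-to-head results (30 voters total):
A vs B: A wins 18–12.
A vs C: A wins 18–12.
A vs D: D wins 18–12.
B vs C: B wins 20–10.
B vs D: B wins 20–10.
C vs D: D wins 16–14.
No candidate beats all others: A beats B beats D beats A, a majority cycle.

No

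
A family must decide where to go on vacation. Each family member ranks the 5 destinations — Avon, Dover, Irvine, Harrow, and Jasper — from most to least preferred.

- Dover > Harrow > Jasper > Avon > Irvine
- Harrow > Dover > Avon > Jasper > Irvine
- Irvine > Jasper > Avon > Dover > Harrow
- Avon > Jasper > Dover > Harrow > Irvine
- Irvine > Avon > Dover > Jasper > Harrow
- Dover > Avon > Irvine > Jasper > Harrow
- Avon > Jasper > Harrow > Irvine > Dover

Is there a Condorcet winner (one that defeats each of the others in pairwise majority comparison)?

Head-to-head results (7 voters total):
Avon vs Dover: Avon wins 4–3.
Avon vs Irvine: Avon wins 5–2.
Avon vs Harrow: Avon wins 5–2.
Avon vs Jasper: Avon wins 5–2.
Dover vs Irvine: Dover wins 4–3.
Dover vs Harrow: Dover wins 5–2.
Dover vs Jasper: Dover wins 4–3.
Irvine vs Harrow: Harrow wins 4–3.
Irvine vs Jasper: Jasper wins 4–3.
Harrow vs Jasper: Jasper wins 5–2.
Avon beats each rival — Dover (4–3), Irvine (5–2), Harrow (5–2), Jasper (5–2) — so Avon is the Condorcet winner.

Yes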